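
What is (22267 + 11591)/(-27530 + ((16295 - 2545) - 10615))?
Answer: -33858/24395 ≈ -1.3879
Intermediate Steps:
(22267 + 11591)/(-27530 + ((16295 - 2545) - 10615)) = 33858/(-27530 + (13750 - 10615)) = 33858/(-27530 + 3135) = 33858/(-24395) = 33858*(-1/24395) = -33858/24395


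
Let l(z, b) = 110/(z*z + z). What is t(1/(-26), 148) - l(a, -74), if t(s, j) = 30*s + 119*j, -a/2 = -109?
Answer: 5465049896/310323 ≈ 17611.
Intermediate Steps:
a = 218 (a = -2*(-109) = 218)
l(z, b) = 110/(z + z²) (l(z, b) = 110/(z² + z) = 110/(z + z²))
t(1/(-26), 148) - l(a, -74) = (30/(-26) + 119*148) - 110/(218*(1 + 218)) = (30*(-1/26) + 17612) - 110/(218*219) = (-15/13 + 17612) - 110/(218*219) = 228941/13 - 1*55/23871 = 228941/13 - 55/23871 = 5465049896/310323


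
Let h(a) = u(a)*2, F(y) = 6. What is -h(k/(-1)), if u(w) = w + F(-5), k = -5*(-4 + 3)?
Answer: -2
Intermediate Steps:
k = 5 (k = -5*(-1) = 5)
u(w) = 6 + w (u(w) = w + 6 = 6 + w)
h(a) = 12 + 2*a (h(a) = (6 + a)*2 = 12 + 2*a)
-h(k/(-1)) = -(12 + 2*(5/(-1))) = -(12 + 2*(5*(-1))) = -(12 + 2*(-5)) = -(12 - 10) = -1*2 = -2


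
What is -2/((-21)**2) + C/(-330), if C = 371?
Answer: -54757/48510 ≈ -1.1288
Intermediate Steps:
-2/((-21)**2) + C/(-330) = -2/((-21)**2) + 371/(-330) = -2/441 + 371*(-1/330) = -2*1/441 - 371/330 = -2/441 - 371/330 = -54757/48510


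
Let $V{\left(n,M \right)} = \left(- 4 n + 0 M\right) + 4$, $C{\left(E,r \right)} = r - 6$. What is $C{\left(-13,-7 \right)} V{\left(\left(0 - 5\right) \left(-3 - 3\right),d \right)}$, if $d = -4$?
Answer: $1508$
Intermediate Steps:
$C{\left(E,r \right)} = -6 + r$ ($C{\left(E,r \right)} = r - 6 = -6 + r$)
$V{\left(n,M \right)} = 4 - 4 n$ ($V{\left(n,M \right)} = \left(- 4 n + 0\right) + 4 = - 4 n + 4 = 4 - 4 n$)
$C{\left(-13,-7 \right)} V{\left(\left(0 - 5\right) \left(-3 - 3\right),d \right)} = \left(-6 - 7\right) \left(4 - 4 \left(0 - 5\right) \left(-3 - 3\right)\right) = - 13 \left(4 - 4 \left(\left(-5\right) \left(-6\right)\right)\right) = - 13 \left(4 - 120\right) = \left(-13\right) \left(-116\right) = 1508$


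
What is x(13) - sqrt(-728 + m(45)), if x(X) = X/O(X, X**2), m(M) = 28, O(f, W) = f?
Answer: 1 - 10*I*sqrt(7) ≈ 1.0 - 26.458*I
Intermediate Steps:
x(X) = 1 (x(X) = X/X = 1)
x(13) - sqrt(-728 + m(45)) = 1 - sqrt(-728 + 28) = 1 - sqrt(-700) = 1 - 10*I*sqrt(7)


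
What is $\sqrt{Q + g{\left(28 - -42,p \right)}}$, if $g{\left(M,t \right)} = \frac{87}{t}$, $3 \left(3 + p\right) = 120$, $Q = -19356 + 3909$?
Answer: $\frac{2 i \sqrt{5285931}}{37} \approx 124.28 i$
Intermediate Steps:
$Q = -15447$
$p = 37$ ($p = -3 + \frac{1}{3} \cdot 120 = -3 + 40 = 37$)
$\sqrt{Q + g{\left(28 - -42,p \right)}} = \sqrt{-15447 + \frac{87}{37}} = \sqrt{- \frac{571452}{37}} = \frac{2 i \sqrt{5285931}}{37}$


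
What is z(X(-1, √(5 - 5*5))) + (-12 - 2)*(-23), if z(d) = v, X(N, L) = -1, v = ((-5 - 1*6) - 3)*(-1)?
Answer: 336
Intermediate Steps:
v = 14 (v = ((-5 - 6) - 3)*(-1) = (-11 - 3)*(-1) = -14*(-1) = 14)
z(d) = 14
z(X(-1, √(5 - 5*5))) + (-12 - 2)*(-23) = 14 + (-12 - 2)*(-23) = 14 - 14*(-23) = 14 + 322 = 336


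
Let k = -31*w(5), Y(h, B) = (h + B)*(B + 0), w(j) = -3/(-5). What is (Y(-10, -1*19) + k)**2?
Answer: 7086244/25 ≈ 2.8345e+5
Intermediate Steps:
w(j) = 3/5 (w(j) = -3*(-1/5) = 3/5)
Y(h, B) = B*(B + h) (Y(h, B) = (B + h)*B = B*(B + h))
k = -93/5 (k = -31*3/5 = -93/5 ≈ -18.600)
(Y(-10, -1*19) + k)**2 = ((-1*19)*(-1*19 - 10) - 93/5)**2 = (-19*(-19 - 10) - 93/5)**2 = (-19*(-29) - 93/5)**2 = (551 - 93/5)**2 = (2662/5)**2 = 7086244/25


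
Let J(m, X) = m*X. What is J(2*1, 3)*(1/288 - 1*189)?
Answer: -54431/48 ≈ -1134.0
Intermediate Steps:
J(m, X) = X*m
J(2*1, 3)*(1/288 - 1*189) = (3*(2*1))*(1/288 - 1*189) = (3*2)*(1/288 - 189) = 6*(-54431/288) = -54431/48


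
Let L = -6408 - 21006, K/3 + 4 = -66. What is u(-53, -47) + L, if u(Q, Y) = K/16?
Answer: -219417/8 ≈ -27427.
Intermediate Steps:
K = -210 (K = -12 + 3*(-66) = -12 - 198 = -210)
u(Q, Y) = -105/8 (u(Q, Y) = -210/16 = -210*1/16 = -105/8)
L = -27414
u(-53, -47) + L = -105/8 - 27414 = -219417/8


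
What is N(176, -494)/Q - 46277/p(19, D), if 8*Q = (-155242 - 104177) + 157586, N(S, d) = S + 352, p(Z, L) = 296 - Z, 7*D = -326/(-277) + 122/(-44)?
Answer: -4713695789/28207741 ≈ -167.11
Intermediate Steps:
D = -9725/42658 (D = (-326/(-277) + 122/(-44))/7 = (-326*(-1/277) + 122*(-1/44))/7 = (326/277 - 61/22)/7 = (⅐)*(-9725/6094) = -9725/42658 ≈ -0.22798)
N(S, d) = 352 + S
Q = -101833/8 (Q = ((-155242 - 104177) + 157586)/8 = (-259419 + 157586)/8 = (⅛)*(-101833) = -101833/8 ≈ -12729.)
N(176, -494)/Q - 46277/p(19, D) = (352 + 176)/(-101833/8) - 46277/(296 - 1*19) = 528*(-8/101833) - 46277/(296 - 19) = -4224/101833 - 46277/277 = -4713695789/28207741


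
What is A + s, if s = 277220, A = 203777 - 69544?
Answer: 411453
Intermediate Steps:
A = 134233
A + s = 134233 + 277220 = 411453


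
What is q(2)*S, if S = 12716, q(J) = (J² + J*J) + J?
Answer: 127160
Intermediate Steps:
q(J) = J + 2*J² (q(J) = (J² + J²) + J = 2*J² + J = J + 2*J²)
q(2)*S = (2*(1 + 2*2))*12716 = (2*(1 + 4))*12716 = (2*5)*12716 = 10*12716 = 127160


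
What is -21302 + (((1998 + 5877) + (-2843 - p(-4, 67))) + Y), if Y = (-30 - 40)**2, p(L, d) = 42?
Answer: -11412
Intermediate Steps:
Y = 4900 (Y = (-70)**2 = 4900)
-21302 + (((1998 + 5877) + (-2843 - p(-4, 67))) + Y) = -21302 + (((1998 + 5877) + (-2843 - 1*42)) + 4900) = -21302 + ((7875 + (-2843 - 42)) + 4900) = -21302 + ((7875 - 2885) + 4900) = -21302 + (4990 + 4900) = -21302 + 9890 = -11412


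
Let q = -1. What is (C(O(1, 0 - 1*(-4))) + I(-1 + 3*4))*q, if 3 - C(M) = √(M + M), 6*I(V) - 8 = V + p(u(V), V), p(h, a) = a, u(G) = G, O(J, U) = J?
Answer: -8 + √2 ≈ -6.5858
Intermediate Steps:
I(V) = 4/3 + V/3 (I(V) = 4/3 + (V + V)/6 = 4/3 + (2*V)/6 = 4/3 + V/3)
C(M) = 3 - √2*√M (C(M) = 3 - √(M + M) = 3 - √(2*M) = 3 - √2*√M)
(C(O(1, 0 - 1*(-4))) + I(-1 + 3*4))*q = ((3 - √2*√1) + (4/3 + (-1 + 3*4)/3))*(-1) = ((3 - 1*√2*1) + (4/3 + (-1 + 12)/3))*(-1) = ((3 - √2) + (4/3 + (⅓)*11))*(-1) = ((3 - √2) + (4/3 + 11/3))*(-1) = ((3 - √2) + 5)*(-1) = (8 - √2)*(-1) = -8 + √2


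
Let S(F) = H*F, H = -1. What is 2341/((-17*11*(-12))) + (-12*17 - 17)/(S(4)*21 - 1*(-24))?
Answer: 13258/2805 ≈ 4.7266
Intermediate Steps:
S(F) = -F
2341/((-17*11*(-12))) + (-12*17 - 17)/(S(4)*21 - 1*(-24)) = 2341/((-17*11*(-12))) + (-12*17 - 17)/(-1*4*21 - 1*(-24)) = 2341/((-187*(-12))) + (-204 - 17)/(-4*21 + 24) = 2341/2244 - 221/(-84 + 24) = 2341*(1/2244) - 221/(-60) = 2341/2244 - 221*(-1/60) = 2341/2244 + 221/60 = 13258/2805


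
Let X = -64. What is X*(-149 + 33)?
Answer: 7424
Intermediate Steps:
X*(-149 + 33) = -64*(-149 + 33) = -64*(-116) = 7424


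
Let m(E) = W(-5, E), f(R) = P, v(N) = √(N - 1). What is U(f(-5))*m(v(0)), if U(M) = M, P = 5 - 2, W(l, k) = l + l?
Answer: -30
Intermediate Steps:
v(N) = √(-1 + N)
W(l, k) = 2*l
P = 3
f(R) = 3
m(E) = -10 (m(E) = 2*(-5) = -10)
U(f(-5))*m(v(0)) = 3*(-10) = -30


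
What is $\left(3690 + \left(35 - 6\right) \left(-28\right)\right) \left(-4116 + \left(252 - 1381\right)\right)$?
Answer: $-15095110$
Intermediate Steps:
$\left(3690 + \left(35 - 6\right) \left(-28\right)\right) \left(-4116 + \left(252 - 1381\right)\right) = \left(3690 + 29 \left(-28\right)\right) \left(-4116 - 1129\right) = \left(3690 - 812\right) \left(-5245\right) = 2878 \left(-5245\right) = -15095110$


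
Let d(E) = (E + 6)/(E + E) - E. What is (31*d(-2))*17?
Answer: 527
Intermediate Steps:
d(E) = -E + (6 + E)/(2*E) (d(E) = (6 + E)/((2*E)) - E = (6 + E)*(1/(2*E)) - E = (6 + E)/(2*E) - E = -E + (6 + E)/(2*E))
(31*d(-2))*17 = (31*(½ - 1*(-2) + 3/(-2)))*17 = (31*(½ + 2 + 3*(-½)))*17 = (31*(½ + 2 - 3/2))*17 = (31*1)*17 = 31*17 = 527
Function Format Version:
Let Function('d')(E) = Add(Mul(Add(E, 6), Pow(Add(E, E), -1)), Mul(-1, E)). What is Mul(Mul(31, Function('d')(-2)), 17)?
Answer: 527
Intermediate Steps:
Function('d')(E) = Add(Mul(-1, E), Mul(Rational(1, 2), Pow(E, -1), Add(6, E))) (Function('d')(E) = Add(Mul(Add(6, E), Pow(Mul(2, E), -1)), Mul(-1, E)) = Add(Mul(Add(6, E), Mul(Rational(1, 2), Pow(E, -1))), Mul(-1, E)) = Add(Mul(Rational(1, 2), Pow(E, -1), Add(6, E)), Mul(-1, E)) = Add(Mul(-1, E), Mul(Rational(1, 2), Pow(E, -1), Add(6, E))))
Mul(Mul(31, Function('d')(-2)), 17) = Mul(Mul(31, Add(Rational(1, 2), Mul(-1, -2), Mul(3, Pow(-2, -1)))), 17) = Mul(Mul(31, Add(Rational(1, 2), 2, Mul(3, Rational(-1, 2)))), 17) = Mul(Mul(31, Add(Rational(1, 2), 2, Rational(-3, 2))), 17) = Mul(Mul(31, 1), 17) = Mul(31, 17) = 527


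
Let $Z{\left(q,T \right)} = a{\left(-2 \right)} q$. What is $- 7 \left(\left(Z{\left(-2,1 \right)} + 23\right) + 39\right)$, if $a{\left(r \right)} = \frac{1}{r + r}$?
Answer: $- \frac{875}{2} \approx -437.5$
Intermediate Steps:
$a{\left(r \right)} = \frac{1}{2 r}$
$Z{\left(q,T \right)} = - \frac{q}{4}$ ($Z{\left(q,T \right)} = \frac{1}{2 \left(-2\right)} q = \frac{1}{2} \left(- \frac{1}{2}\right) q = - \frac{q}{4}$)
$- 7 \left(\left(Z{\left(-2,1 \right)} + 23\right) + 39\right) = - 7 \left(\left(\left(- \frac{1}{4}\right) \left(-2\right) + 23\right) + 39\right) = - 7 \left(\left(\frac{1}{2} + 23\right) + 39\right) = - 7 \left(\frac{47}{2} + 39\right) = \left(-7\right) \frac{125}{2} = - \frac{875}{2}$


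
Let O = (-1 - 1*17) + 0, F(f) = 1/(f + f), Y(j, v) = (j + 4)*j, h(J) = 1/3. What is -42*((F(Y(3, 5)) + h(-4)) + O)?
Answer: 741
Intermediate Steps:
h(J) = 1/3
Y(j, v) = j*(4 + j) (Y(j, v) = (4 + j)*j = j*(4 + j))
F(f) = 1/(2*f)
O = -18 (O = (-1 - 17) + 0 = -18 + 0 = -18)
-42*((F(Y(3, 5)) + h(-4)) + O) = -42*((1/(2*((3*(4 + 3)))) + 1/3) - 18) = -42*((1/(2*((3*7))) + 1/3) - 18) = -42*(((1/2)/21 + 1/3) - 18) = -42*(((1/2)*(1/21) + 1/3) - 18) = -42*((1/42 + 1/3) - 18) = -42*(5/14 - 18) = -42*(-247/14) = 741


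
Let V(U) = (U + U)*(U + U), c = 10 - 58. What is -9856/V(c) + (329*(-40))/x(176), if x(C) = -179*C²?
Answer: -6656167/6237792 ≈ -1.0671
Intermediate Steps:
c = -48
V(U) = 4*U² (V(U) = (2*U)*(2*U) = 4*U²)
-9856/V(c) + (329*(-40))/x(176) = -9856/(4*(-48)²) + (329*(-40))/((-179*176²)) = -9856/(4*2304) - 13160/((-179*30976)) = -9856/9216 - 13160/(-5544704) = -9856*1/9216 - 13160*(-1/5544704) = -77/72 + 1645/693088 = -6656167/6237792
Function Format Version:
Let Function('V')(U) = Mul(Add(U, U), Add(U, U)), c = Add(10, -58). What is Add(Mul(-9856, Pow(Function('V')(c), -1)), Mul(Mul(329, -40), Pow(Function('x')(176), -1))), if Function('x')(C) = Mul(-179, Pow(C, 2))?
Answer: Rational(-6656167, 6237792) ≈ -1.0671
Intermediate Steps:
c = -48
Function('V')(U) = Mul(4, Pow(U, 2)) (Function('V')(U) = Mul(Mul(2, U), Mul(2, U)) = Mul(4, Pow(U, 2)))
Add(Mul(-9856, Pow(Function('V')(c), -1)), Mul(Mul(329, -40), Pow(Function('x')(176), -1))) = Add(Mul(-9856, Pow(Mul(4, Pow(-48, 2)), -1)), Mul(Mul(329, -40), Pow(Mul(-179, Pow(176, 2)), -1))) = Add(Mul(-9856, Pow(Mul(4, 2304), -1)), Mul(-13160, Pow(Mul(-179, 30976), -1))) = Add(Mul(-9856, Pow(9216, -1)), Mul(-13160, Pow(-5544704, -1))) = Add(Mul(-9856, Rational(1, 9216)), Mul(-13160, Rational(-1, 5544704))) = Add(Rational(-77, 72), Rational(1645, 693088)) = Rational(-6656167, 6237792)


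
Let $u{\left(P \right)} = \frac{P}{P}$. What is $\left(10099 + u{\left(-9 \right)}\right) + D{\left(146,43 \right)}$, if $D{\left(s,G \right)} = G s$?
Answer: $16378$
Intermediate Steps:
$u{\left(P \right)} = 1$
$\left(10099 + u{\left(-9 \right)}\right) + D{\left(146,43 \right)} = \left(10099 + 1\right) + 43 \cdot 146 = 10100 + 6278 = 16378$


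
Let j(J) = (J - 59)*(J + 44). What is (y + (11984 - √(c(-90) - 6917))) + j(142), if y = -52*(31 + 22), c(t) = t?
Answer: 24666 - 7*I*√143 ≈ 24666.0 - 83.708*I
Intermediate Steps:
j(J) = (-59 + J)*(44 + J)
y = -2756 (y = -52*53 = -2756)
(y + (11984 - √(c(-90) - 6917))) + j(142) = (-2756 + (11984 - √(-90 - 6917))) + (-2596 + 142² - 15*142) = (-2756 + (11984 - √(-7007))) + (-2596 + 20164 - 2130) = (-2756 + (11984 - 7*I*√143)) + 15438 = (9228 - 7*I*√143) + 15438 = 24666 - 7*I*√143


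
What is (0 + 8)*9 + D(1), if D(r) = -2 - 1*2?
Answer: 68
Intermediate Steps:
D(r) = -4 (D(r) = -2 - 2 = -4)
(0 + 8)*9 + D(1) = (0 + 8)*9 - 4 = 8*9 - 4 = 72 - 4 = 68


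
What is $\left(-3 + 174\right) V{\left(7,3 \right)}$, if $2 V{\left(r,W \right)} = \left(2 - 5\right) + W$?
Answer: $0$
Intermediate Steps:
$V{\left(r,W \right)} = - \frac{3}{2} + \frac{W}{2}$ ($V{\left(r,W \right)} = \frac{\left(2 - 5\right) + W}{2} = \frac{-3 + W}{2} = - \frac{3}{2} + \frac{W}{2}$)
$\left(-3 + 174\right) V{\left(7,3 \right)} = \left(-3 + 174\right) \left(- \frac{3}{2} + \frac{1}{2} \cdot 3\right) = 171 \left(- \frac{3}{2} + \frac{3}{2}\right) = 171 \cdot 0 = 0$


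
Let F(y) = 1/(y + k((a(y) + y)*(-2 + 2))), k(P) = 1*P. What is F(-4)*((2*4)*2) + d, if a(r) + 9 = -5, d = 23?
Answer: 19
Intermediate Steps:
a(r) = -14 (a(r) = -9 - 5 = -14)
k(P) = P
F(y) = 1/y (F(y) = 1/(y + (-14 + y)*(-2 + 2)) = 1/(y + (-14 + y)*0) = 1/(y + 0) = 1/y)
F(-4)*((2*4)*2) + d = ((2*4)*2)/(-4) + 23 = -2*2 + 23 = -1/4*16 + 23 = -4 + 23 = 19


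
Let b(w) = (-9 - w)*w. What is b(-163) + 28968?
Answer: 3866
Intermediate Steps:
b(w) = w*(-9 - w)
b(-163) + 28968 = -1*(-163)*(9 - 163) + 28968 = -1*(-163)*(-154) + 28968 = -25102 + 28968 = 3866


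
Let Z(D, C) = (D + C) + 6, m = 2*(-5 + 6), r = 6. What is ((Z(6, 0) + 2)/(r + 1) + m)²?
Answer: 16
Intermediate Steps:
m = 2 (m = 2*1 = 2)
Z(D, C) = 6 + C + D (Z(D, C) = (C + D) + 6 = 6 + C + D)
((Z(6, 0) + 2)/(r + 1) + m)² = (((6 + 0 + 6) + 2)/(6 + 1) + 2)² = ((12 + 2)/7 + 2)² = (14*(⅐) + 2)² = (2 + 2)² = 4² = 16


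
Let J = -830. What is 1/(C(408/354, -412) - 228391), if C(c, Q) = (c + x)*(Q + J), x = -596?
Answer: 59/30114163 ≈ 1.9592e-6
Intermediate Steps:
C(c, Q) = (-830 + Q)*(-596 + c) (C(c, Q) = (c - 596)*(Q - 830) = (-596 + c)*(-830 + Q) = (-830 + Q)*(-596 + c))
1/(C(408/354, -412) - 228391) = 1/((494680 - 338640/354 - 596*(-412) - 168096/354) - 228391) = 1/((494680 - 338640/354 + 245552 - 168096/354) - 228391) = 1/((494680 - 830*68/59 + 245552 - 412*68/59) - 228391) = 1/((494680 - 56440/59 + 245552 - 28016/59) - 228391) = 1/(43589232/59 - 228391) = 1/(30114163/59) = 59/30114163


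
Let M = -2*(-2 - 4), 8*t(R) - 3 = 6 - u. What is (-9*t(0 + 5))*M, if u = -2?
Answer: -297/2 ≈ -148.50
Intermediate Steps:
t(R) = 11/8 (t(R) = 3/8 + (6 - 1*(-2))/8 = 3/8 + (6 + 2)/8 = 3/8 + (⅛)*8 = 3/8 + 1 = 11/8)
M = 12 (M = -2*(-6) = 12)
(-9*t(0 + 5))*M = -9*11/8*12 = -99/8*12 = -297/2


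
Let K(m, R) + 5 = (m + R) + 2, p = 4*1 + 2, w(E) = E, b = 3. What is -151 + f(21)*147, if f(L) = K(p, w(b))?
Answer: 731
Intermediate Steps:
p = 6 (p = 4 + 2 = 6)
K(m, R) = -3 + R + m (K(m, R) = -5 + ((m + R) + 2) = -5 + ((R + m) + 2) = -5 + (2 + R + m) = -3 + R + m)
f(L) = 6 (f(L) = -3 + 3 + 6 = 6)
-151 + f(21)*147 = -151 + 6*147 = -151 + 882 = 731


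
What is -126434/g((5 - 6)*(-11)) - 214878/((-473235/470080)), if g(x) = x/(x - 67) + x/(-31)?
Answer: 1215372753008/2744763 ≈ 4.4280e+5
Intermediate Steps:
g(x) = -x/31 + x/(-67 + x) (g(x) = x/(-67 + x) + x*(-1/31) = x/(-67 + x) - x/31 = -x/31 + x/(-67 + x))
-126434/g((5 - 6)*(-11)) - 214878/((-473235/470080)) = -126434*(-31*(-67 + (5 - 6)*(-11))/(11*(5 - 6)*(98 - (5 - 6)*(-11)))) - 214878/((-473235/470080)) = -126434*31*(-67 - 1*(-11))/(11*(98 - (-1)*(-11))) - 214878/((-473235*1/470080)) = -126434*31*(-67 + 11)/(11*(98 - 1*11)) - 214878/(-94647/94016) = -126434*(-1736/(11*(98 - 11))) - 214878*(-94016/94647) = -126434/((1/31)*11*(-1/56)*87) + 6733990016/31549 = -126434/(-957/1736) + 6733990016/31549 = -126434*(-1736/957) + 6733990016/31549 = 19953584/87 + 6733990016/31549 = 1215372753008/2744763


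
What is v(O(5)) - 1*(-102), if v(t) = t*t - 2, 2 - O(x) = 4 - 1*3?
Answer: 101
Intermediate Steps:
O(x) = 1 (O(x) = 2 - (4 - 1*3) = 2 - (4 - 3) = 2 - 1*1 = 2 - 1 = 1)
v(t) = -2 + t² (v(t) = t² - 2 = -2 + t²)
v(O(5)) - 1*(-102) = (-2 + 1²) - 1*(-102) = (-2 + 1) + 102 = -1 + 102 = 101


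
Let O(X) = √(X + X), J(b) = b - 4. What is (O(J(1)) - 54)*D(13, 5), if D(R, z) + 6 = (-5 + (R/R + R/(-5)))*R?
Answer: 24786/5 - 459*I*√6/5 ≈ 4957.2 - 224.86*I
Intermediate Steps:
D(R, z) = -6 + R*(-4 - R/5) (D(R, z) = -6 + (-5 + (R/R + R/(-5)))*R = -6 + (-5 + (1 + R*(-⅕)))*R = -6 + (-5 + (1 - R/5))*R = -6 + (-4 - R/5)*R = -6 + R*(-4 - R/5))
J(b) = -4 + b
O(X) = √2*√X (O(X) = √(2*X) = √2*√X)
(O(J(1)) - 54)*D(13, 5) = (√2*√(-4 + 1) - 54)*(-6 - 4*13 - ⅕*13²) = (√2*√(-3) - 54)*(-6 - 52 - ⅕*169) = (√2*(I*√3) - 54)*(-6 - 52 - 169/5) = (I*√6 - 54)*(-459/5) = (-54 + I*√6)*(-459/5) = 24786/5 - 459*I*√6/5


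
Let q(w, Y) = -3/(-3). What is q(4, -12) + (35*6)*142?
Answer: 29821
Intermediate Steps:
q(w, Y) = 1 (q(w, Y) = -3*(-⅓) = 1)
q(4, -12) + (35*6)*142 = 1 + (35*6)*142 = 1 + 210*142 = 1 + 29820 = 29821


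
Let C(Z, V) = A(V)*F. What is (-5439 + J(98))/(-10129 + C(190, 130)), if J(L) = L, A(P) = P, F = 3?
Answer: 5341/9739 ≈ 0.54841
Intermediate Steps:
C(Z, V) = 3*V (C(Z, V) = V*3 = 3*V)
(-5439 + J(98))/(-10129 + C(190, 130)) = (-5439 + 98)/(-10129 + 3*130) = -5341/(-10129 + 390) = -5341/(-9739) = -5341*(-1/9739) = 5341/9739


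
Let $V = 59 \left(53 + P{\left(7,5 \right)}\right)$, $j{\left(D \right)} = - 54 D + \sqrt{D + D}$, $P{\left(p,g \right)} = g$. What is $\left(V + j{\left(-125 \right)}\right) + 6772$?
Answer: $16944 + 5 i \sqrt{10} \approx 16944.0 + 15.811 i$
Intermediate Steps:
$j{\left(D \right)} = - 54 D + \sqrt{2} \sqrt{D}$ ($j{\left(D \right)} = - 54 D + \sqrt{2 D} = - 54 D + \sqrt{2} \sqrt{D}$)
$V = 3422$ ($V = 59 \left(53 + 5\right) = 59 \cdot 58 = 3422$)
$\left(V + j{\left(-125 \right)}\right) + 6772 = \left(3422 + \left(\left(-54\right) \left(-125\right) + \sqrt{2} \sqrt{-125}\right)\right) + 6772 = \left(3422 + \left(6750 + \sqrt{2} \cdot 5 i \sqrt{5}\right)\right) + 6772 = \left(3422 + \left(6750 + 5 i \sqrt{10}\right)\right) + 6772 = \left(10172 + 5 i \sqrt{10}\right) + 6772 = 16944 + 5 i \sqrt{10}$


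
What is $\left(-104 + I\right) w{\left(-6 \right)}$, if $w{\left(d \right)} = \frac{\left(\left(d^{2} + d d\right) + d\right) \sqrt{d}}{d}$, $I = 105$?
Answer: $- 11 i \sqrt{6} \approx - 26.944 i$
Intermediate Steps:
$w{\left(d \right)} = \frac{d + 2 d^{2}}{\sqrt{d}}$ ($w{\left(d \right)} = \frac{\left(\left(d^{2} + d^{2}\right) + d\right) \sqrt{d}}{d} = \frac{\left(2 d^{2} + d\right) \sqrt{d}}{d} = \frac{\left(d + 2 d^{2}\right) \sqrt{d}}{d} = \frac{\sqrt{d} \left(d + 2 d^{2}\right)}{d} = \frac{d + 2 d^{2}}{\sqrt{d}}$)
$\left(-104 + I\right) w{\left(-6 \right)} = \left(-104 + 105\right) \sqrt{-6} \left(1 + 2 \left(-6\right)\right) = 1 i \sqrt{6} \left(1 - 12\right) = 1 i \sqrt{6} \left(-11\right) = 1 \left(- 11 i \sqrt{6}\right) = - 11 i \sqrt{6}$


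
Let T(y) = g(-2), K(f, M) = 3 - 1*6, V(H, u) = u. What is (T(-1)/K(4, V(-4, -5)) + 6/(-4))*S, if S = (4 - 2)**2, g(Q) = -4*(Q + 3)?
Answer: -2/3 ≈ -0.66667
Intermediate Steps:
K(f, M) = -3 (K(f, M) = 3 - 6 = -3)
g(Q) = -12 - 4*Q (g(Q) = -4*(3 + Q) = -12 - 4*Q)
T(y) = -4 (T(y) = -12 - 4*(-2) = -12 + 8 = -4)
S = 4 (S = 2**2 = 4)
(T(-1)/K(4, V(-4, -5)) + 6/(-4))*S = (-4/(-3) + 6/(-4))*4 = (-4*(-1/3) + 6*(-1/4))*4 = (4/3 - 3/2)*4 = -1/6*4 = -2/3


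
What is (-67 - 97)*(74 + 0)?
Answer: -12136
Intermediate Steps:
(-67 - 97)*(74 + 0) = -164*74 = -12136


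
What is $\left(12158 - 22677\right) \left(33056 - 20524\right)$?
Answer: $-131824108$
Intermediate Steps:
$\left(12158 - 22677\right) \left(33056 - 20524\right) = \left(-10519\right) 12532 = -131824108$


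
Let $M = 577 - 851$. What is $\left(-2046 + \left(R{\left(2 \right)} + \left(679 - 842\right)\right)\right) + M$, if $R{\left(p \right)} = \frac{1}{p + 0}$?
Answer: $- \frac{4965}{2} \approx -2482.5$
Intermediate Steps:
$R{\left(p \right)} = \frac{1}{p}$
$M = -274$ ($M = 577 - 851 = -274$)
$\left(-2046 + \left(R{\left(2 \right)} + \left(679 - 842\right)\right)\right) + M = \left(-2046 + \left(\frac{1}{2} + \left(679 - 842\right)\right)\right) - 274 = \left(-2046 + \left(\frac{1}{2} - 163\right)\right) - 274 = \left(-2046 - \frac{325}{2}\right) - 274 = - \frac{4417}{2} - 274 = - \frac{4965}{2}$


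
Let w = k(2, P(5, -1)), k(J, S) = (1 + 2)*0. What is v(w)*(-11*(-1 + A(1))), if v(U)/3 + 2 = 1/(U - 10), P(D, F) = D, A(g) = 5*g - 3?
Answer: 693/10 ≈ 69.300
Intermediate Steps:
A(g) = -3 + 5*g
k(J, S) = 0 (k(J, S) = 3*0 = 0)
w = 0
v(U) = -6 + 3/(-10 + U) (v(U) = -6 + 3/(U - 10) = -6 + 3/(-10 + U))
v(w)*(-11*(-1 + A(1))) = (3*(21 - 2*0)/(-10 + 0))*(-11*(-1 + (-3 + 5*1))) = (3*(21 + 0)/(-10))*(-11*(-1 + (-3 + 5))) = (3*(-1/10)*21)*(-11*(-1 + 2)) = -(-693)/10 = -63/10*(-11) = 693/10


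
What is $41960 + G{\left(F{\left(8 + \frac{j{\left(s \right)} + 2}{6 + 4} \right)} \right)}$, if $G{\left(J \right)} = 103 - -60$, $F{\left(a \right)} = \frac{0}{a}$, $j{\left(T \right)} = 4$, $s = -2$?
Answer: $42123$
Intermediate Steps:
$F{\left(a \right)} = 0$
$G{\left(J \right)} = 163$ ($G{\left(J \right)} = 103 + 60 = 163$)
$41960 + G{\left(F{\left(8 + \frac{j{\left(s \right)} + 2}{6 + 4} \right)} \right)} = 41960 + 163 = 42123$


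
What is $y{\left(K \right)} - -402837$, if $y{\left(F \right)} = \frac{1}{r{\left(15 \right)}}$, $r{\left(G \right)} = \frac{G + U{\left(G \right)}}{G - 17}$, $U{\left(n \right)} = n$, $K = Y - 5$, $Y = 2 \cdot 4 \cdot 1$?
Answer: $\frac{6042554}{15} \approx 4.0284 \cdot 10^{5}$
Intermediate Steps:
$Y = 8$ ($Y = 8 \cdot 1 = 8$)
$K = 3$ ($K = 8 - 5 = 3$)
$r{\left(G \right)} = \frac{2 G}{-17 + G}$ ($r{\left(G \right)} = \frac{G + G}{G - 17} = \frac{2 G}{-17 + G}$)
$y{\left(F \right)} = - \frac{1}{15}$ ($y{\left(F \right)} = \frac{1}{2 \cdot 15 \frac{1}{-17 + 15}} = \frac{1}{2 \cdot 15 \frac{1}{-2}} = \frac{1}{2 \cdot 15 \left(- \frac{1}{2}\right)} = \frac{1}{-15} = - \frac{1}{15}$)
$y{\left(K \right)} - -402837 = - \frac{1}{15} - -402837 = - \frac{1}{15} + 402837 = \frac{6042554}{15}$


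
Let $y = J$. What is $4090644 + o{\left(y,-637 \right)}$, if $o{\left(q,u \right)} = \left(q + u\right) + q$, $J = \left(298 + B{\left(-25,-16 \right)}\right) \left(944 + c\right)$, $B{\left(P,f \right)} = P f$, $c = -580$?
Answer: $4598151$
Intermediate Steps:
$J = 254072$ ($J = \left(298 - -400\right) \left(944 - 580\right) = \left(298 + 400\right) 364 = 698 \cdot 364 = 254072$)
$y = 254072$
$o{\left(q,u \right)} = u + 2 q$
$4090644 + o{\left(y,-637 \right)} = 4090644 + \left(-637 + 2 \cdot 254072\right) = 4090644 + \left(-637 + 508144\right) = 4090644 + 507507 = 4598151$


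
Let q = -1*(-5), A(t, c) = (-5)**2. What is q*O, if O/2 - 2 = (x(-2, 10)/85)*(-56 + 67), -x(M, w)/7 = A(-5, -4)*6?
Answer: -22760/17 ≈ -1338.8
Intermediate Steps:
A(t, c) = 25
x(M, w) = -1050 (x(M, w) = -175*6 = -7*150 = -1050)
q = 5
O = -4552/17 (O = 4 + 2*((-1050/85)*(-56 + 67)) = 4 + 2*(-1050*1/85*11) = 4 + 2*(-210/17*11) = 4 + 2*(-2310/17) = 4 - 4620/17 = -4552/17 ≈ -267.76)
q*O = 5*(-4552/17) = -22760/17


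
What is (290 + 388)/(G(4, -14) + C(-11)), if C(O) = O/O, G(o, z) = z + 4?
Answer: -226/3 ≈ -75.333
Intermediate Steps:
G(o, z) = 4 + z
C(O) = 1
(290 + 388)/(G(4, -14) + C(-11)) = (290 + 388)/((4 - 14) + 1) = 678/(-10 + 1) = 678/(-9) = 678*(-1/9) = -226/3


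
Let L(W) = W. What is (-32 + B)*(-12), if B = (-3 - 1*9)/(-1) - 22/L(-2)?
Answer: 108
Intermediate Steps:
B = 23 (B = (-3 - 1*9)/(-1) - 22/(-2) = (-3 - 9)*(-1) - 22*(-1/2) = -12*(-1) + 11 = 12 + 11 = 23)
(-32 + B)*(-12) = (-32 + 23)*(-12) = -9*(-12) = 108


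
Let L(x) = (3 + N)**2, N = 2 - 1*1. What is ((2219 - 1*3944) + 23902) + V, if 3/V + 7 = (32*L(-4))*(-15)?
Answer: 170474596/7687 ≈ 22177.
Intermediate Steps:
N = 1 (N = 2 - 1 = 1)
L(x) = 16 (L(x) = (3 + 1)**2 = 4**2 = 16)
V = -3/7687 (V = 3/(-7 + (32*16)*(-15)) = 3/(-7 + 512*(-15)) = 3/(-7 - 7680) = 3/(-7687) = 3*(-1/7687) = -3/7687 ≈ -0.00039027)
((2219 - 1*3944) + 23902) + V = ((2219 - 1*3944) + 23902) - 3/7687 = ((2219 - 3944) + 23902) - 3/7687 = (-1725 + 23902) - 3/7687 = 22177 - 3/7687 = 170474596/7687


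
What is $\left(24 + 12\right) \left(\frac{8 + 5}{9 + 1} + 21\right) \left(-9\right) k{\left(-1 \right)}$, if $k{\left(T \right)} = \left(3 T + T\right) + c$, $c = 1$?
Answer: $\frac{108378}{5} \approx 21676.0$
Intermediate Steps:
$k{\left(T \right)} = 1 + 4 T$ ($k{\left(T \right)} = \left(3 T + T\right) + 1 = 4 T + 1 = 1 + 4 T$)
$\left(24 + 12\right) \left(\frac{8 + 5}{9 + 1} + 21\right) \left(-9\right) k{\left(-1 \right)} = \left(24 + 12\right) \left(\frac{8 + 5}{9 + 1} + 21\right) \left(-9\right) \left(1 + 4 \left(-1\right)\right) = 36 \left(\frac{13}{10} + 21\right) \left(-9\right) \left(1 - 4\right) = 36 \left(13 \cdot \frac{1}{10} + 21\right) \left(-9\right) \left(-3\right) = 36 \left(\frac{13}{10} + 21\right) \left(-9\right) \left(-3\right) = 36 \cdot \frac{223}{10} \left(-9\right) \left(-3\right) = \frac{4014}{5} \left(-9\right) \left(-3\right) = \left(- \frac{36126}{5}\right) \left(-3\right) = \frac{108378}{5}$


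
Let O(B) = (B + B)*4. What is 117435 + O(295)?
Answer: 119795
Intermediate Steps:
O(B) = 8*B (O(B) = (2*B)*4 = 8*B)
117435 + O(295) = 117435 + 8*295 = 117435 + 2360 = 119795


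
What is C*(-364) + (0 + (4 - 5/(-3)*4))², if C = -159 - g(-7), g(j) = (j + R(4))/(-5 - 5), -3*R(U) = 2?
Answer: 2622098/45 ≈ 58269.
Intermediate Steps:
R(U) = -⅔ (R(U) = -⅓*2 = -⅔)
g(j) = 1/15 - j/10 (g(j) = (j - ⅔)/(-5 - 5) = (-⅔ + j)/(-10) = (-⅔ + j)*(-⅒) = 1/15 - j/10)
C = -4793/30 (C = -159 - (1/15 - ⅒*(-7)) = -159 - (1/15 + 7/10) = -159 - 1*23/30 = -159 - 23/30 = -4793/30 ≈ -159.77)
C*(-364) + (0 + (4 - 5/(-3)*4))² = -4793/30*(-364) + (0 + (4 - 5/(-3)*4))² = 872326/15 + (0 + (4 - 5*(-⅓)*4))² = 872326/15 + (0 + (4 + (5/3)*4))² = 872326/15 + (0 + (4 + 20/3))² = 872326/15 + (0 + 32/3)² = 872326/15 + (32/3)² = 872326/15 + 1024/9 = 2622098/45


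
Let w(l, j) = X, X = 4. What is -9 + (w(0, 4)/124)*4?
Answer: -275/31 ≈ -8.8710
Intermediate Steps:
w(l, j) = 4
-9 + (w(0, 4)/124)*4 = -9 + (4/124)*4 = -9 + (4*(1/124))*4 = -9 + (1/31)*4 = -9 + 4/31 = -275/31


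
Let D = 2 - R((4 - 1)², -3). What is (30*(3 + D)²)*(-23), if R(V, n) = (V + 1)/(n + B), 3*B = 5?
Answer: -215625/2 ≈ -1.0781e+5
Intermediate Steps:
B = 5/3 (B = (⅓)*5 = 5/3 ≈ 1.6667)
R(V, n) = (1 + V)/(5/3 + n) (R(V, n) = (V + 1)/(n + 5/3) = (1 + V)/(5/3 + n))
D = 19/2 (D = 2 - 3*(1 + (4 - 1)²)/(5 + 3*(-3)) = 2 - 3*(1 + 3²)/(5 - 9) = 2 - 3*(1 + 9)/(-4) = 2 - 3*(-1)*10/4 = 2 - 1*(-15/2) = 2 + 15/2 = 19/2 ≈ 9.5000)
(30*(3 + D)²)*(-23) = (30*(3 + 19/2)²)*(-23) = (30*(25/2)²)*(-23) = (30*(625/4))*(-23) = (9375/2)*(-23) = -215625/2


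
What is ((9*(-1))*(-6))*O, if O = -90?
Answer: -4860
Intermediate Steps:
((9*(-1))*(-6))*O = ((9*(-1))*(-6))*(-90) = -9*(-6)*(-90) = 54*(-90) = -4860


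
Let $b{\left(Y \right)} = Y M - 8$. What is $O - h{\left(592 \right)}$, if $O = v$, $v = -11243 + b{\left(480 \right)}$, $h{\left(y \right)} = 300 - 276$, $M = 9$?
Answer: $-6955$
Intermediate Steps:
$b{\left(Y \right)} = -8 + 9 Y$ ($b{\left(Y \right)} = Y 9 - 8 = 9 Y - 8 = -8 + 9 Y$)
$h{\left(y \right)} = 24$ ($h{\left(y \right)} = 300 - 276 = 24$)
$v = -6931$ ($v = -11243 + \left(-8 + 9 \cdot 480\right) = -11243 + \left(-8 + 4320\right) = -11243 + 4312 = -6931$)
$O = -6931$
$O - h{\left(592 \right)} = -6931 - 24 = -6955$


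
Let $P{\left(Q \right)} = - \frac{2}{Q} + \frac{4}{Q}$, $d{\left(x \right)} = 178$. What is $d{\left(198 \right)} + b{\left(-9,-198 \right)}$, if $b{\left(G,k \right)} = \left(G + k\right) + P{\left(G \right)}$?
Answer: $- \frac{263}{9} \approx -29.222$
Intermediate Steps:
$P{\left(Q \right)} = \frac{2}{Q}$
$b{\left(G,k \right)} = G + k + \frac{2}{G}$ ($b{\left(G,k \right)} = \left(G + k\right) + \frac{2}{G} = G + k + \frac{2}{G}$)
$d{\left(198 \right)} + b{\left(-9,-198 \right)} = 178 - \left(207 + \frac{2}{9}\right) = 178 - \frac{1865}{9} = - \frac{263}{9}$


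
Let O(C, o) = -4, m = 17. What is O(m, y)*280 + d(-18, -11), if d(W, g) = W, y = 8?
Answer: -1138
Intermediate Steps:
O(m, y)*280 + d(-18, -11) = -4*280 - 18 = -1120 - 18 = -1138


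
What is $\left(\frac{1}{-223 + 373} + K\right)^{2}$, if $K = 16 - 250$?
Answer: $\frac{1231939801}{22500} \approx 54753.0$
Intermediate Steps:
$K = -234$ ($K = 16 - 250 = -234$)
$\left(\frac{1}{-223 + 373} + K\right)^{2} = \left(\frac{1}{-223 + 373} - 234\right)^{2} = \left(\frac{1}{150} - 234\right)^{2} = \left(- \frac{35099}{150}\right)^{2} = \frac{1231939801}{22500}$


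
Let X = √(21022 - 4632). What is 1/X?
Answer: √16390/16390 ≈ 0.0078111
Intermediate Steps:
X = √16390 ≈ 128.02
1/X = 1/(√16390) = √16390/16390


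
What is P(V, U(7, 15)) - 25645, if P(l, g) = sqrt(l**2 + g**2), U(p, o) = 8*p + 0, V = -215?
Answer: -25645 + sqrt(49361) ≈ -25423.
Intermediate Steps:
U(p, o) = 8*p
P(l, g) = sqrt(g**2 + l**2)
P(V, U(7, 15)) - 25645 = sqrt((8*7)**2 + (-215)**2) - 25645 = sqrt(56**2 + 46225) - 25645 = sqrt(3136 + 46225) - 25645 = sqrt(49361) - 25645 = -25645 + sqrt(49361)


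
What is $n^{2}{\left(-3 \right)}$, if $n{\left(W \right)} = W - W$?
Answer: $0$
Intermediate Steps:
$n{\left(W \right)} = 0$
$n^{2}{\left(-3 \right)} = 0^{2} = 0$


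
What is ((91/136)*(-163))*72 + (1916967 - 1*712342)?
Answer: 20345128/17 ≈ 1.1968e+6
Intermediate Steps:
((91/136)*(-163))*72 + (1916967 - 1*712342) = ((91*(1/136))*(-163))*72 + (1916967 - 712342) = ((91/136)*(-163))*72 + 1204625 = -14833/136*72 + 1204625 = -133497/17 + 1204625 = 20345128/17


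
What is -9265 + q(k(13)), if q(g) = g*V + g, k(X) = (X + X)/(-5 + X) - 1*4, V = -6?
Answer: -37045/4 ≈ -9261.3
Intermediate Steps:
k(X) = -4 + 2*X/(-5 + X) (k(X) = (2*X)/(-5 + X) - 4 = 2*X/(-5 + X) - 4 = -4 + 2*X/(-5 + X))
q(g) = -5*g (q(g) = g*(-6) + g = -6*g + g = -5*g)
-9265 + q(k(13)) = -9265 - 10*(10 - 1*13)/(-5 + 13) = -9265 - 10*(10 - 13)/8 = -9265 - 10*(-3)/8 = -9265 - 5*(-¾) = -9265 + 15/4 = -37045/4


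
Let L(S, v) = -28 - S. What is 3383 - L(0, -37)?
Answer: 3411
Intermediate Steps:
3383 - L(0, -37) = 3383 - (-28 - 1*0) = 3383 - (-28 + 0) = 3383 - 1*(-28) = 3383 + 28 = 3411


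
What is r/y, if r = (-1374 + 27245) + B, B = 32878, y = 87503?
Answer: 58749/87503 ≈ 0.67139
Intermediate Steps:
r = 58749 (r = (-1374 + 27245) + 32878 = 25871 + 32878 = 58749)
r/y = 58749/87503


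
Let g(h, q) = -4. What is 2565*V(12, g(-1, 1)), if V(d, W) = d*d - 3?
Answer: 361665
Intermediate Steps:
V(d, W) = -3 + d² (V(d, W) = d² - 3 = -3 + d²)
2565*V(12, g(-1, 1)) = 2565*(-3 + 12²) = 2565*(-3 + 144) = 2565*141 = 361665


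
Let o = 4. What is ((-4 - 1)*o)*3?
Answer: -60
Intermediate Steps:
((-4 - 1)*o)*3 = ((-4 - 1)*4)*3 = -5*4*3 = -20*3 = -60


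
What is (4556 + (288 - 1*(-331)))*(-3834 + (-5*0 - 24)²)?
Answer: -16860150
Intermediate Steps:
(4556 + (288 - 1*(-331)))*(-3834 + (-5*0 - 24)²) = (4556 + (288 + 331))*(-3834 + (0 - 24)²) = (4556 + 619)*(-3834 + (-24)²) = 5175*(-3834 + 576) = 5175*(-3258) = -16860150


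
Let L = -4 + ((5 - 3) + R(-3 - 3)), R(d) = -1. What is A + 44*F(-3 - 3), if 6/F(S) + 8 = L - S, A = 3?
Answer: -249/5 ≈ -49.800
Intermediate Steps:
L = -3 (L = -4 + ((5 - 3) - 1) = -4 + (2 - 1) = -4 + 1 = -3)
F(S) = 6/(-11 - S) (F(S) = 6/(-8 + (-3 - S)) = 6/(-11 - S))
A + 44*F(-3 - 3) = 3 + 44*(-6/(11 + (-3 - 3))) = 3 + 44*(-6/(11 - 6)) = 3 + 44*(-6/5) = 3 - 264/5 = -249/5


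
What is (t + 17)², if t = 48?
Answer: 4225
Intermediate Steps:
(t + 17)² = (48 + 17)² = 65² = 4225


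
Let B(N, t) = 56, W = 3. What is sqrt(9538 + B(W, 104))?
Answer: 3*sqrt(1066) ≈ 97.949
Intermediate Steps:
sqrt(9538 + B(W, 104)) = sqrt(9538 + 56) = sqrt(9594) = 3*sqrt(1066)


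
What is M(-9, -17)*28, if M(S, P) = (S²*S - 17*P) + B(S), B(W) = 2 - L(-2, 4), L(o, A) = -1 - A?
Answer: -12124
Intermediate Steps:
B(W) = 7 (B(W) = 2 - (-1 - 1*4) = 2 - (-1 - 4) = 2 - 1*(-5) = 2 + 5 = 7)
M(S, P) = 7 + S³ - 17*P (M(S, P) = (S²*S - 17*P) + 7 = (S³ - 17*P) + 7 = 7 + S³ - 17*P)
M(-9, -17)*28 = (7 + (-9)³ - 17*(-17))*28 = (7 - 729 + 289)*28 = -433*28 = -12124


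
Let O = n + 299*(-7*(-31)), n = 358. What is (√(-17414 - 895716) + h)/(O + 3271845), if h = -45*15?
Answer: -225/1112362 + I*√913130/3337086 ≈ -0.00020227 + 0.00028635*I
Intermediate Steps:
h = -675
O = 65241 (O = 358 + 299*(-7*(-31)) = 358 + 299*217 = 358 + 64883 = 65241)
(√(-17414 - 895716) + h)/(O + 3271845) = (√(-17414 - 895716) - 675)/(65241 + 3271845) = (√(-913130) - 675)/3337086 = (I*√913130 - 675)*(1/3337086) = (-675 + I*√913130)*(1/3337086) = -225/1112362 + I*√913130/3337086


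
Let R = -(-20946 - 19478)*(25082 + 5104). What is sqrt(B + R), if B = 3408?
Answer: 4*sqrt(76265142) ≈ 34932.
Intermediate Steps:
R = 1220238864 (R = -(-40424)*30186 = -1*(-1220238864) = 1220238864)
sqrt(B + R) = sqrt(3408 + 1220238864) = sqrt(1220242272) = 4*sqrt(76265142)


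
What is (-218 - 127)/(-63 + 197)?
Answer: -345/134 ≈ -2.5746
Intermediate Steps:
(-218 - 127)/(-63 + 197) = -345/134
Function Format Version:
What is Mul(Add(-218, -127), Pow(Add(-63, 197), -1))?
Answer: Rational(-345, 134) ≈ -2.5746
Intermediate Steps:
Mul(Add(-218, -127), Pow(Add(-63, 197), -1)) = Mul(-345, Pow(134, -1)) = Mul(-345, Rational(1, 134)) = Rational(-345, 134)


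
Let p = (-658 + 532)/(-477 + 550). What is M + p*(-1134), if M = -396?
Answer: 113976/73 ≈ 1561.3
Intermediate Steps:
p = -126/73 ≈ -1.7260
M + p*(-1134) = -396 - 126/73*(-1134) = -396 + 142884/73 = 113976/73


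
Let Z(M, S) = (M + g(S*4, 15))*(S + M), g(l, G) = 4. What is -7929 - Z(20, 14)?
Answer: -8745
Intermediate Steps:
Z(M, S) = (4 + M)*(M + S) (Z(M, S) = (M + 4)*(S + M) = (4 + M)*(M + S))
-7929 - Z(20, 14) = -7929 - (20² + 4*20 + 4*14 + 20*14) = -7929 - (400 + 80 + 56 + 280) = -7929 - 1*816 = -7929 - 816 = -8745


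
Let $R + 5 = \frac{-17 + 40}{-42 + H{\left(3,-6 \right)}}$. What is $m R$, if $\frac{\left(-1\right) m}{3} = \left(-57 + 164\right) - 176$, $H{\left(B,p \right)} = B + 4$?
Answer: $- \frac{40986}{35} \approx -1171.0$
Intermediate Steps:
$H{\left(B,p \right)} = 4 + B$
$m = 207$ ($m = - 3 \left(\left(-57 + 164\right) - 176\right) = - 3 \left(107 - 176\right) = \left(-3\right) \left(-69\right) = 207$)
$R = - \frac{198}{35}$ ($R = -5 + \frac{-17 + 40}{-42 + \left(4 + 3\right)} = -5 + \frac{23}{-42 + 7} = -5 + \frac{23}{-35} = -5 + 23 \left(- \frac{1}{35}\right) = -5 - \frac{23}{35} = - \frac{198}{35} \approx -5.6571$)
$m R = 207 \left(- \frac{198}{35}\right) = - \frac{40986}{35}$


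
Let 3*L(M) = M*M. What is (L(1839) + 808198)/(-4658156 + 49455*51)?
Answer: -1935505/2135951 ≈ -0.90616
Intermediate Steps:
L(M) = M²/3 (L(M) = (M*M)/3 = M²/3)
(L(1839) + 808198)/(-4658156 + 49455*51) = ((⅓)*1839² + 808198)/(-4658156 + 49455*51) = ((⅓)*3381921 + 808198)/(-4658156 + 2522205) = (1127307 + 808198)/(-2135951) = 1935505*(-1/2135951) = -1935505/2135951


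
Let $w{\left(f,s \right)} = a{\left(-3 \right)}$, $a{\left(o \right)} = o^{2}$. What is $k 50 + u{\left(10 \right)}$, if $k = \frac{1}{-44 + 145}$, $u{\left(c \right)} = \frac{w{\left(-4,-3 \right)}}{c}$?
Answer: $\frac{1409}{1010} \approx 1.3951$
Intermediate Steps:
$w{\left(f,s \right)} = 9$ ($w{\left(f,s \right)} = \left(-3\right)^{2} = 9$)
$u{\left(c \right)} = \frac{9}{c}$
$k = \frac{1}{101} \approx 0.009901$
$k 50 + u{\left(10 \right)} = \frac{1}{101} \cdot 50 + \frac{9}{10} = \frac{50}{101} + 9 \cdot \frac{1}{10} = \frac{50}{101} + \frac{9}{10} = \frac{1409}{1010}$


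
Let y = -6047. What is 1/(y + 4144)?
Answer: -1/1903 ≈ -0.00052549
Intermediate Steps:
1/(y + 4144) = 1/(-6047 + 4144) = 1/(-1903) = -1/1903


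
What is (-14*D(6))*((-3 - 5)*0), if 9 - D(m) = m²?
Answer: 0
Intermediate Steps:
D(m) = 9 - m²
(-14*D(6))*((-3 - 5)*0) = (-14*(9 - 1*6²))*((-3 - 5)*0) = (-14*(9 - 1*36))*(-8*0) = -14*(9 - 36)*0 = -14*(-27)*0 = 378*0 = 0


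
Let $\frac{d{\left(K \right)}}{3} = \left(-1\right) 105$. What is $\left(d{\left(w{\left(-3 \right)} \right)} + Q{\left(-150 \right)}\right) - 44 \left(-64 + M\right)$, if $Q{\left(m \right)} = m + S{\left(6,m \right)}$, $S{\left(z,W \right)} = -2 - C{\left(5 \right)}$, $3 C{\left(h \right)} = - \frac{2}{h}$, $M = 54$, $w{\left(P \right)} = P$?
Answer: $- \frac{403}{15} \approx -26.867$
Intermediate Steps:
$d{\left(K \right)} = -315$ ($d{\left(K \right)} = 3 \left(\left(-1\right) 105\right) = 3 \left(-105\right) = -315$)
$C{\left(h \right)} = - \frac{2}{3 h}$ ($C{\left(h \right)} = \frac{\left(-2\right) \frac{1}{h}}{3} = - \frac{2}{3 h}$)
$S{\left(z,W \right)} = - \frac{28}{15}$ ($S{\left(z,W \right)} = -2 - - \frac{2}{3 \cdot 5} = -2 - \left(- \frac{2}{3}\right) \frac{1}{5} = -2 - - \frac{2}{15} = -2 + \frac{2}{15} = - \frac{28}{15}$)
$Q{\left(m \right)} = - \frac{28}{15} + m$ ($Q{\left(m \right)} = m - \frac{28}{15} = - \frac{28}{15} + m$)
$\left(d{\left(w{\left(-3 \right)} \right)} + Q{\left(-150 \right)}\right) - 44 \left(-64 + M\right) = \left(-315 - \frac{2278}{15}\right) - 44 \left(-64 + 54\right) = \left(-315 - \frac{2278}{15}\right) - -440 = - \frac{7003}{15} + 440 = - \frac{403}{15}$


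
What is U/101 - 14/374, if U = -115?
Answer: -22212/18887 ≈ -1.1760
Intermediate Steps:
U/101 - 14/374 = -115/101 - 14/374 = -115*1/101 - 14*1/374 = -115/101 - 7/187 = -22212/18887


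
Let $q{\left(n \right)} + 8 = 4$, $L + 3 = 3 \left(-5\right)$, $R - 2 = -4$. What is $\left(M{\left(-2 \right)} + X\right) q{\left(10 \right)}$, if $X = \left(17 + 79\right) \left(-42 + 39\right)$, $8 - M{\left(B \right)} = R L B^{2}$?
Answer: $1696$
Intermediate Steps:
$R = -2$ ($R = 2 - 4 = -2$)
$L = -18$ ($L = -3 + 3 \left(-5\right) = -3 - 15 = -18$)
$q{\left(n \right)} = -4$ ($q{\left(n \right)} = -8 + 4 = -4$)
$M{\left(B \right)} = 8 - 36 B^{2}$ ($M{\left(B \right)} = 8 - \left(-2\right) \left(-18\right) B^{2} = 8 - 36 B^{2}$)
$X = -288$ ($X = 96 \left(-3\right) = -288$)
$\left(M{\left(-2 \right)} + X\right) q{\left(10 \right)} = \left(\left(8 - 36 \left(-2\right)^{2}\right) - 288\right) \left(-4\right) = \left(\left(8 - 144\right) - 288\right) \left(-4\right) = \left(-136 - 288\right) \left(-4\right) = \left(-424\right) \left(-4\right) = 1696$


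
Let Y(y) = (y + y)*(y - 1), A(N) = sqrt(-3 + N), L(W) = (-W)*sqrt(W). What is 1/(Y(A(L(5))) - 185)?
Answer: I/(-191*I + 2*sqrt(3 + 5*sqrt(5)) - 10*I*sqrt(5)) ≈ -0.0046811 + 0.00016524*I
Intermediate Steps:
L(W) = -W**(3/2)
Y(y) = 2*y*(-1 + y) (Y(y) = (2*y)*(-1 + y) = 2*y*(-1 + y))
1/(Y(A(L(5))) - 185) = 1/(2*sqrt(-3 - 5**(3/2))*(-1 + sqrt(-3 - 5**(3/2))) - 185) = 1/(2*sqrt(-3 - 5*sqrt(5))*(-1 + sqrt(-3 - 5*sqrt(5))) - 185) = 1/(-185 + 2*sqrt(-3 - 5*sqrt(5))*(-1 + sqrt(-3 - 5*sqrt(5))))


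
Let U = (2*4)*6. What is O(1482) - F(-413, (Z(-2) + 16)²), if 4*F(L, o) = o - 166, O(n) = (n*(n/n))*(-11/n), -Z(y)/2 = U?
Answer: -3139/2 ≈ -1569.5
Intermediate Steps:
U = 48 (U = 8*6 = 48)
Z(y) = -96 (Z(y) = -2*48 = -96)
O(n) = -11 (O(n) = (n*1)*(-11/n) = n*(-11/n) = -11)
F(L, o) = -83/2 + o/4 (F(L, o) = (o - 166)/4 = (-166 + o)/4 = -83/2 + o/4)
O(1482) - F(-413, (Z(-2) + 16)²) = -11 - (-83/2 + (-96 + 16)²/4) = -11 - (-83/2 + (¼)*(-80)²) = -11 - (-83/2 + (¼)*6400) = -11 - (-83/2 + 1600) = -11 - 1*3117/2 = -11 - 3117/2 = -3139/2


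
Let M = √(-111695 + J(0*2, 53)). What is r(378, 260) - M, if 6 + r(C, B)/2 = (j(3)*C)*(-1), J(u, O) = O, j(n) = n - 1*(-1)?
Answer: -3036 - I*√111642 ≈ -3036.0 - 334.13*I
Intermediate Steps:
j(n) = 1 + n (j(n) = n + 1 = 1 + n)
r(C, B) = -12 - 8*C (r(C, B) = -12 + 2*(((1 + 3)*C)*(-1)) = -12 + 2*((4*C)*(-1)) = -12 + 2*(-4*C) = -12 - 8*C)
M = I*√111642 (M = √(-111695 + 53) = √(-111642) = I*√111642 ≈ 334.13*I)
r(378, 260) - M = (-12 - 8*378) - I*√111642 = (-12 - 3024) - I*√111642 = -3036 - I*√111642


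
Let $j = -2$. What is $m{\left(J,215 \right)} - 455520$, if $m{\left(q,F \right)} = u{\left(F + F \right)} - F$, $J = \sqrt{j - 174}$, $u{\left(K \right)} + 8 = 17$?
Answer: $-455726$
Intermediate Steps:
$u{\left(K \right)} = 9$ ($u{\left(K \right)} = -8 + 17 = 9$)
$J = 4 i \sqrt{11}$ ($J = \sqrt{-2 - 174} = \sqrt{-176} = 4 i \sqrt{11} \approx 13.266 i$)
$m{\left(q,F \right)} = 9 - F$
$m{\left(J,215 \right)} - 455520 = \left(9 - 215\right) - 455520 = -206 - 455520 = -455726$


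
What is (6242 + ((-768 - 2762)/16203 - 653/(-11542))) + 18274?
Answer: 4584830214715/187015026 ≈ 24516.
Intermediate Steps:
(6242 + ((-768 - 2762)/16203 - 653/(-11542))) + 18274 = (6242 + (-3530*1/16203 - 653*(-1/11542))) + 18274 = (6242 + (-3530/16203 + 653/11542)) + 18274 = (6242 - 30162701/187015026) + 18274 = 1167317629591/187015026 + 18274 = 4584830214715/187015026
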